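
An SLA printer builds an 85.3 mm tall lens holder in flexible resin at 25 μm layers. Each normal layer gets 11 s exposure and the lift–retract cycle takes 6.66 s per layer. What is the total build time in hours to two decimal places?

16.74 hours

Layer count = ceil(85.3 / 0.025) = 3412.
Per-layer time: 11 + 6.66 → 17.66 s.
Total = 3412 × 17.66 = 60255.92 s = 16.74 hours.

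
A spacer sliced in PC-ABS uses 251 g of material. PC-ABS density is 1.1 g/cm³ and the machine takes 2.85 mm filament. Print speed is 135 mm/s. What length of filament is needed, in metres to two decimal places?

35.77 m

Extruded volume: 251/1.1 = 228.1818 cm³ (228181.8 mm³).
Filament cross-section = π × (2.85/2)² = 6.3794 mm².
L = V/A = 228181.8/6.3794 = 35768.54 mm → 35.77 m.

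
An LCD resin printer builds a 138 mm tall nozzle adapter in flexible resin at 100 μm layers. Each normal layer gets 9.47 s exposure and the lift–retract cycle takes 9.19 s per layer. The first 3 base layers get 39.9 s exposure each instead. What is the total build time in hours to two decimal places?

Layers = ⌈138/0.1⌉ = 1380.
Base layers = 3 × (39.9 + 9.19), so 147.27 s.
Regular layers = 1377 × (9.47 + 9.19), so 25694.82 s.
Sum: 147.27 + 25694.82 = 25842.09 s → 7.18 hours.

7.18 hours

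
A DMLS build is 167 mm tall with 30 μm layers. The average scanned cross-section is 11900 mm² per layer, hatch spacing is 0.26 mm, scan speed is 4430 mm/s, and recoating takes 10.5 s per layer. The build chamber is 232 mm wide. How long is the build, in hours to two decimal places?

Layers = ⌈167/0.03⌉ = 5567.
Hatch length per layer = 11900 / 0.26, so 45769.2 mm.
Laser time per layer = 45769.2 / 4430, so 10.3316 s.
Time per layer: 10.3316 + 10.5 → 20.8316 s.
Total: 5567 × 20.8316 s = 115969.5172 s → 32.21 hours.

32.21 hours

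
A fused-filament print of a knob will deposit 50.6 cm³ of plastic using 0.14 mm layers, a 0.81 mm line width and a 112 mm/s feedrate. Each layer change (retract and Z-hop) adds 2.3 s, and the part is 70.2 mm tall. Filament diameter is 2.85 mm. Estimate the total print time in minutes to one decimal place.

85.6 minutes

Line area = 0.14 × 0.81 = 0.1134 mm².
Toolpath length = 50.6 cm³ / 0.1134 mm² = 50600 / 0.1134 = 446208.1 mm.
Print-move time = 446208.1 / 112, so 3984 s.
Layers = ⌈70.2/0.14⌉ = 502.
Z-hop total: 502 × 2.3 → 1154.6 s.
Total = 3984 + 1154.6 = 5138.6 s = 85.6 minutes.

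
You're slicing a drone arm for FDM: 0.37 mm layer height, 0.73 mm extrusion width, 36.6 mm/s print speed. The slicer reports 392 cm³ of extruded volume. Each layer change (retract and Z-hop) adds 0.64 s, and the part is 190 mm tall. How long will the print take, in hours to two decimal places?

Extrusion cross-section: 0.37 × 0.73 → 0.2701 mm².
Path length: 392000 mm³ / 0.2701 mm² → 1451314.3 mm.
Extrusion time = 1451314.3 / 36.6, so 39653.4 s.
Number of layers: 190 / 0.37 → 514 (rounded up).
Layer-change overhead: 514 × 0.64 → 328.96 s.
Altogether 39653.4 + 328.96 = 39982.36 s, i.e. 11.11 hours.

11.11 hours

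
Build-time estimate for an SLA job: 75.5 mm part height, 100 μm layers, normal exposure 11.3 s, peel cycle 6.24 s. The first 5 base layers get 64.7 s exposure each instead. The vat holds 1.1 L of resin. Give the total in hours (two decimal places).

3.75 hours

Number of layers: 75.5 / 0.1 → 755 (rounded up).
Base layers: 5 × (64.7 + 6.24) → 354.7 s.
Remaining layers = 750 × (11.3 + 6.24) = 13155 s.
Total = 354.7 + 13155 = 13509.7 s = 3.75 hours.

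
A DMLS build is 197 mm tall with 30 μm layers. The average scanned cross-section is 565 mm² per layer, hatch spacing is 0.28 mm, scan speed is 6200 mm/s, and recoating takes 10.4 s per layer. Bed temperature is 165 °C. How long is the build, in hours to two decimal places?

19.57 hours

Layers = ⌈197/0.03⌉ = 6567.
Per-layer scan distance: 565 / 0.28 → 2017.9 mm.
Per-layer scan time = 2017.9 / 6200, so 0.3255 s.
Per-layer time: 0.3255 + 10.4 → 10.7255 s.
Total: 6567 × 10.7255 s = 70434.3585 s → 19.57 hours.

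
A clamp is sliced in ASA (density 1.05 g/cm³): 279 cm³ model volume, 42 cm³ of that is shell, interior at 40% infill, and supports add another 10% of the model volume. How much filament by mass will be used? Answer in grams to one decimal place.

Interior volume: 279 − 42 → 237 cm³.
Deposited infill: 0.40 × 237 → 94.8 cm³.
Support = 0.10 × 279 = 27.9 cm³.
Total extruded = 42 + 94.8 + 27.9 = 164.7 cm³.
Mass = 164.7 × 1.05, so 172.935 g.

172.9 g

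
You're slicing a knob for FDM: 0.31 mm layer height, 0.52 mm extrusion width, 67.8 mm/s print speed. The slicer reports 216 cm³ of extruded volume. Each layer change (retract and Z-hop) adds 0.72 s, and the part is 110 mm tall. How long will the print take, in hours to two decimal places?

5.56 hours

Line area: 0.31 × 0.52 → 0.1612 mm².
Path length: 216000 mm³ / 0.1612 mm² → 1339950.4 mm.
Print-move time = 1339950.4 / 67.8 = 19763.3 s.
Number of layers: 110 / 0.31 → 355 (rounded up).
Layer-change overhead = 355 × 0.72, so 255.6 s.
Total = 19763.3 + 255.6 = 20018.9 s = 5.56 hours.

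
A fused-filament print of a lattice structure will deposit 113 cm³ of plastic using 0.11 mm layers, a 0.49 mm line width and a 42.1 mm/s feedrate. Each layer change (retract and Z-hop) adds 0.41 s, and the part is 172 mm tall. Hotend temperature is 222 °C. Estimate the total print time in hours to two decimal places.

14.01 hours

Extrusion cross-section = 0.11 × 0.49, so 0.0539 mm².
Path length: 113000 mm³ / 0.0539 mm² → 2096475 mm.
Time extruding = 2096475 / 42.1, so 49797.5 s.
Number of layers: 172 / 0.11 → 1564 (rounded up).
Non-print overhead = 1564 × 0.41 = 641.24 s.
Total = 49797.5 + 641.24 = 50438.74 s = 14.01 hours.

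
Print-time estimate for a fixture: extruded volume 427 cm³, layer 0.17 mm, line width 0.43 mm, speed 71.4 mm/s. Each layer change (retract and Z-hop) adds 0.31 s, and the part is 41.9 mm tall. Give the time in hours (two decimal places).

22.75 hours

Line area = 0.17 × 0.43, so 0.0731 mm².
Path length: 427000 mm³ / 0.0731 mm² → 5841313.3 mm.
Extrusion time: 5841313.3 / 71.4 → 81811.1 s.
Number of layers: 41.9 / 0.17 → 247 (rounded up).
Layer-change overhead: 247 × 0.31 → 76.57 s.
Altogether 81811.1 + 76.57 = 81887.67 s, i.e. 22.75 hours.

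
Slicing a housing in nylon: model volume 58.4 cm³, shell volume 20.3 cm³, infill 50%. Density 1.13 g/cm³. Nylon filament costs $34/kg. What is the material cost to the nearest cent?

$1.51

Infill region = 58.4 − 20.3 = 38.1 cm³.
Infill volume = 0.50 × 38.1, so 19.05 cm³.
Total printed volume: 20.3 + 19.05 → 39.35 cm³.
Mass: 39.35 × 1.13 → 44.4655 g.
Cost = 44.4655 g / 1000 × $34/kg = $1.51.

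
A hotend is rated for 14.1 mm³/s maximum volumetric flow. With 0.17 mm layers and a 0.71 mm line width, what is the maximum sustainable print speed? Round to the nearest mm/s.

117 mm/s

Extrusion cross-section = 0.17 × 0.71, so 0.1207 mm².
v_max = Q/A = 14.1/0.1207 = 116.82 mm/s → 117 mm/s.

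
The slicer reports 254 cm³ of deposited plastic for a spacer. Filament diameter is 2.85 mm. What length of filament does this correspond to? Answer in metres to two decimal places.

39.82 m

Cross-section of 2.85 mm filament: π·(2.85/2)² = 6.3794 mm².
L = 254000 mm³ / 6.3794 mm² = 39815.66 mm, i.e. 39.82 m.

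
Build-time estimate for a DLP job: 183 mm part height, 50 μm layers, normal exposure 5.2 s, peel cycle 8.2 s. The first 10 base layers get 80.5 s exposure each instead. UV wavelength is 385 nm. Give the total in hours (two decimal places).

Layer count = ceil(183 / 0.05) = 3660.
Bottom layers: 10 × (80.5 + 8.2) → 887 s.
Normal layers: 3650 × (5.2 + 8.2) → 48910 s.
Total = 887 + 48910 = 49797 s = 13.83 hours.

13.83 hours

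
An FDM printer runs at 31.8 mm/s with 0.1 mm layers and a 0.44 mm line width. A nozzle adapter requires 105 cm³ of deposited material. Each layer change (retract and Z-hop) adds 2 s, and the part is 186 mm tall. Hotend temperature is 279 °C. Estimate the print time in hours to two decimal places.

Line area = 0.1 × 0.44 = 0.044 mm².
Path length: 105000 mm³ / 0.044 mm² → 2386363.6 mm.
Time extruding = 2386363.6 / 31.8 = 75042.9 s.
Layer count = ceil(186 / 0.1) = 1860.
Non-print overhead = 1860 × 2, so 3720 s.
Total = 75042.9 + 3720 = 78762.9 s = 21.88 hours.

21.88 hours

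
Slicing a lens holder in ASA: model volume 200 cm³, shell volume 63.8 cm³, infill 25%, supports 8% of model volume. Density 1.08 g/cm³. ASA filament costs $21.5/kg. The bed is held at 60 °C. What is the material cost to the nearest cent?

$2.64

Infill region = 200 − 63.8 = 136.2 cm³.
Deposited infill = 0.25 × 136.2 = 34.05 cm³.
Support = 0.08 × 200 = 16 cm³.
Total extruded = 63.8 + 34.05 + 16, so 113.85 cm³.
Mass = 113.85 × 1.08, so 122.958 g.
At $21.5/kg: 122.958/1000 × 21.5 = $2.64.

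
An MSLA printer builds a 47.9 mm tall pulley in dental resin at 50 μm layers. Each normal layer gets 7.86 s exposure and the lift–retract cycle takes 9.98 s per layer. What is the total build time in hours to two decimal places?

4.75 hours

Layer count = ceil(47.9 / 0.05) = 958.
Per-layer time = 7.86 + 9.98, so 17.84 s.
Build time: 958 × 17.84 s = 17090.72 s, i.e. 4.75 hours.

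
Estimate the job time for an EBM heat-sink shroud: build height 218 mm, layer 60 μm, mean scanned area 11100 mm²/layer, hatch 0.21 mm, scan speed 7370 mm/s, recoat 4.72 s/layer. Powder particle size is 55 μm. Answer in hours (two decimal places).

12.00 hours

Number of layers: 218 / 0.06 → 3634 (rounded up).
Hatch length per layer = 11100 / 0.21 = 52857.1 mm.
Scan time per layer = 52857.1 / 7370 = 7.1719 s.
Layer cycle: 7.1719 + 4.72 → 11.8919 s.
Build time = 3634 × 11.8919 = 43215.1646 s = 12.00 hours.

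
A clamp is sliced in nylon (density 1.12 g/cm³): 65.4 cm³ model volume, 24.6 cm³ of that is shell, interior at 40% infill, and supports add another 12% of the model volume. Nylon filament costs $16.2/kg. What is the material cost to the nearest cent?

Volume inside the shell: 65.4 − 24.6 → 40.8 cm³.
Deposited infill = 0.40 × 40.8, so 16.32 cm³.
Support: 0.12 × 65.4 → 7.848 cm³.
Total extruded = 24.6 + 16.32 + 7.848, so 48.768 cm³.
Mass = 48.768 × 1.12 = 54.62016 g.
At $16.2/kg: 54.62016/1000 × 16.2 = $0.88.

$0.88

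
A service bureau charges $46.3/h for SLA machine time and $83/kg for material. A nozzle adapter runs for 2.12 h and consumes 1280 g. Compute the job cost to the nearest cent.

Machine cost = 46.3 × 2.12, so $98.156.
Material charge = 83 × 1280/1000, so $106.24.
Total = 98.156 + 106.24 = 204.396 ≈ $204.40.

$204.40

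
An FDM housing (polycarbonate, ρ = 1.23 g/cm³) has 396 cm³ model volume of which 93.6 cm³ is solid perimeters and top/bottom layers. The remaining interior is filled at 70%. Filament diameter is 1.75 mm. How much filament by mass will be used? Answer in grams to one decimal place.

Infill region = 396 − 93.6, so 302.4 cm³.
Deposited infill = 0.70 × 302.4, so 211.68 cm³.
Total extruded = 93.6 + 211.68, so 305.28 cm³.
Mass: 305.28 × 1.23 → 375.4944 g.

375.5 g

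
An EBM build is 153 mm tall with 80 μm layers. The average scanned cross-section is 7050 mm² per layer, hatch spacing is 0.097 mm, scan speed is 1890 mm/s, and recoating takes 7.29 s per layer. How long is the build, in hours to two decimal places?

24.31 hours

Layers = ⌈153/0.08⌉ = 1913.
Hatch length per layer = 7050 / 0.097 = 72680.4 mm.
Scan time per layer = 72680.4 / 1890 = 38.4552 s.
Time per layer = 38.4552 + 7.29 = 45.7452 s.
Build time = 1913 × 45.7452 = 87510.5676 s = 24.31 hours.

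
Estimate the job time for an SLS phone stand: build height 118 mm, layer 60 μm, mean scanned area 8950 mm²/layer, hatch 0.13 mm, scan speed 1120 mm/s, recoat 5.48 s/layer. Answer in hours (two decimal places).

Layer count = ceil(118 / 0.06) = 1967.
Scan path per layer: 8950 / 0.13 → 68846.2 mm.
Laser time per layer = 68846.2 / 1120, so 61.4698 s.
Layer cycle: 61.4698 + 5.48 → 66.9498 s.
Build time = 1967 × 66.9498 = 131690.2566 s = 36.58 hours.

36.58 hours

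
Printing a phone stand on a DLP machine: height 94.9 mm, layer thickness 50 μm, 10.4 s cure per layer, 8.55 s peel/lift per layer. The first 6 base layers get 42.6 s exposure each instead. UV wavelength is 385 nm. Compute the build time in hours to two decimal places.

Number of layers: 94.9 / 0.05 → 1898 (rounded up).
Bottom layers: 6 × (42.6 + 8.55) → 306.9 s.
Regular layers: 1892 × (10.4 + 8.55) → 35853.4 s.
Sum: 306.9 + 35853.4 = 36160.3 s → 10.04 hours.

10.04 hours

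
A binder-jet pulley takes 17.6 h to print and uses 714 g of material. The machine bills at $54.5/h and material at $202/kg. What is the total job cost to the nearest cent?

$1103.43

Machine cost = 54.5 × 17.6, so $959.20.
Material charge = 202 × 714/1000, so $144.228.
Job cost: 959.20 + 144.228 = 1103.428 ≈ $1103.43.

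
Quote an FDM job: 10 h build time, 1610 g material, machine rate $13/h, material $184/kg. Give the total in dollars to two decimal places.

Machine cost = 13 × 10, so $130.00.
Feedstock cost: 184 × 1610/1000 → $296.24.
Total = 130.00 + 296.24 = $426.24.

$426.24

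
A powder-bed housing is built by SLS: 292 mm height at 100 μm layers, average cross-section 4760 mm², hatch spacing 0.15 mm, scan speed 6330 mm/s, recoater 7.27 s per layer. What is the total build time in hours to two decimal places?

Number of layers: 292 / 0.1 → 2920 (rounded up).
Per-layer scan distance = 4760 / 0.15 = 31733.3 mm.
Per-layer scan time: 31733.3 / 6330 → 5.0132 s.
Time per layer = 5.0132 + 7.27 = 12.2832 s.
2920 layers × 12.2832 s/layer = 35866.944 s, i.e. 9.96 hours.

9.96 hours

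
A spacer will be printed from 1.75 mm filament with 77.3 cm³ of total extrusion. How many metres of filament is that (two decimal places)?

A = π r² = π × 0.875² = 2.4053 mm².
Length = 77.3 cm³ / 2.4053 mm² = 77300 / 2.4053 = 32137.36 mm = 32.14 m.

32.14 m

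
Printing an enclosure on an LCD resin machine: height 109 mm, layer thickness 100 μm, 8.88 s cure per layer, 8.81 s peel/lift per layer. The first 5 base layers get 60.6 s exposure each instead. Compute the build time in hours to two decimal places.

5.43 hours

Layer count = ceil(109 / 0.1) = 1090.
Burn-in layers = 5 × (60.6 + 8.81) = 347.05 s.
Remaining layers: 1085 × (8.88 + 8.81) → 19193.65 s.
Total = 347.05 + 19193.65 = 19540.7 s = 5.43 hours.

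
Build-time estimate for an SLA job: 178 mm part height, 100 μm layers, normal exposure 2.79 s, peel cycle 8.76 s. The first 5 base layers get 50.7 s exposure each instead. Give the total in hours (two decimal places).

Number of layers: 178 / 0.1 → 1780 (rounded up).
Base layers: 5 × (50.7 + 8.76) → 297.3 s.
Regular layers = 1775 × (2.79 + 8.76) = 20501.25 s.
Total = 297.3 + 20501.25 = 20798.55 s = 5.78 hours.

5.78 hours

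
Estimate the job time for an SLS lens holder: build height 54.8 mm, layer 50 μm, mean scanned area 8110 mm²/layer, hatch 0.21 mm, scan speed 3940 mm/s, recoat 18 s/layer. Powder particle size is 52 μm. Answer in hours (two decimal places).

8.46 hours

Layer count = ceil(54.8 / 0.05) = 1096.
Scan path per layer: 8110 / 0.21 → 38619 mm.
Scan time per layer = 38619 / 3940 = 9.8018 s.
Time per layer: 9.8018 + 18 → 27.8018 s.
Build time = 1096 × 27.8018 = 30470.7728 s = 8.46 hours.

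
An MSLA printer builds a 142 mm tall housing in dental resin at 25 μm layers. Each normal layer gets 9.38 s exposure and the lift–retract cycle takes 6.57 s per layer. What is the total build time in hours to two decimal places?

Number of layers: 142 / 0.025 → 5680 (rounded up).
Per-layer time: 9.38 + 6.57 → 15.95 s.
Build time: 5680 × 15.95 s = 90596 s, i.e. 25.17 hours.

25.17 hours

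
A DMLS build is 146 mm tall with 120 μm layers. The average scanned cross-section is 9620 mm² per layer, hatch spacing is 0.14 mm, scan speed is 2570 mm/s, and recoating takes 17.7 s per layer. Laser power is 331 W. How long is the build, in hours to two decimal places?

Layers = ⌈146/0.12⌉ = 1217.
Per-layer scan distance = 9620 / 0.14 = 68714.3 mm.
Laser time per layer = 68714.3 / 2570, so 26.7371 s.
Time per layer: 26.7371 + 17.7 → 44.4371 s.
Total: 1217 × 44.4371 s = 54079.9507 s → 15.02 hours.

15.02 hours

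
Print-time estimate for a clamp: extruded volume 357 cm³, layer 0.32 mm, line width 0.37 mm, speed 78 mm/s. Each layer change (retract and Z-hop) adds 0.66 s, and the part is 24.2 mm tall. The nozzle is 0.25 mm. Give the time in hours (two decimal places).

Extrusion cross-section = 0.32 × 0.37, so 0.1184 mm².
Total extruded path = 357000/0.1184 = 3015202.7 mm.
Time extruding = 3015202.7 / 78, so 38656.4 s.
Layer count = ceil(24.2 / 0.32) = 76.
Non-print overhead = 76 × 0.66, so 50.16 s.
Total = 38656.4 + 50.16 = 38706.56 s = 10.75 hours.

10.75 hours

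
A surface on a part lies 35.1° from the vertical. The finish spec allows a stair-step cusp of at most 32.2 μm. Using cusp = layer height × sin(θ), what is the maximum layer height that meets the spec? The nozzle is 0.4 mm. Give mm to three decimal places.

0.056 mm

t = h_c / sin θ = 0.0322 / 0.5750 = 0.056 mm.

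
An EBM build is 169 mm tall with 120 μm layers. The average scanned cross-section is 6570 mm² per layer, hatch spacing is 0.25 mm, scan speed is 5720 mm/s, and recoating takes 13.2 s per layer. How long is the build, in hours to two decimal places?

Layer count = ceil(169 / 0.12) = 1409.
Per-layer scan distance = 6570 / 0.25 = 26280 mm.
Beam time per layer = 26280 / 5720 = 4.5944 s.
Time per layer: 4.5944 + 13.2 → 17.7944 s.
Total: 1409 × 17.7944 s = 25072.3096 s → 6.96 hours.

6.96 hours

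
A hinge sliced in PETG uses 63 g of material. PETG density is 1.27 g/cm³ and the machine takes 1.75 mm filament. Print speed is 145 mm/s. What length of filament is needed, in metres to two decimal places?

Extruded volume: 63/1.27 = 49.6063 cm³ (49606.3 mm³).
Filament cross-section = π × (1.75/2)² = 2.4053 mm².
Length = 49606.3 / 2.4053 = 20623.75 mm = 20.62 m.

20.62 m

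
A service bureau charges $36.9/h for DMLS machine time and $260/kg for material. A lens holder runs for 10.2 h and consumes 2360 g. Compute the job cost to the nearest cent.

Machine-time cost = 36.9 × 10.2 = $376.38.
Material cost = 260 × 2360/1000 = $613.60.
Total = 376.38 + 613.60 = $989.98.

$989.98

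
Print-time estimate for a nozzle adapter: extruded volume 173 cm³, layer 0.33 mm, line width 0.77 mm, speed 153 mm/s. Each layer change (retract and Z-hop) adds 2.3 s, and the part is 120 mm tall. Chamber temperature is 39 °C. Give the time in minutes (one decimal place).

88.1 minutes

Bead cross-section = 0.33 × 0.77, so 0.2541 mm².
Total extruded path = 173000/0.2541 = 680834.3 mm.
Time extruding = 680834.3 / 153, so 4449.9 s.
Layer count = ceil(120 / 0.33) = 364.
Non-print overhead = 364 × 2.3 = 837.2 s.
Altogether 4449.9 + 837.2 = 5287.1 s, i.e. 88.1 minutes.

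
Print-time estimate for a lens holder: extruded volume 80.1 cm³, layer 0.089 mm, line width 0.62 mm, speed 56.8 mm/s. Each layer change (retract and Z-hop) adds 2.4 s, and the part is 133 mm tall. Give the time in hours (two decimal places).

8.10 hours

Line area = 0.089 × 0.62 = 0.05518 mm².
Path length: 80100 mm³ / 0.05518 mm² → 1451612.9 mm.
Print-move time = 1451612.9 / 56.8, so 25556.6 s.
Layers = ⌈133/0.089⌉ = 1495.
Non-print overhead = 1495 × 2.4, so 3588 s.
Total = 25556.6 + 3588 = 29144.6 s = 8.10 hours.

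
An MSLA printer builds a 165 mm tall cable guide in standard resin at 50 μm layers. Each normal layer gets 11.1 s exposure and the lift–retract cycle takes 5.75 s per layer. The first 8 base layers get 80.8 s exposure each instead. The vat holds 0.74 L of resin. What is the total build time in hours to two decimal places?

15.60 hours

Layer count = ceil(165 / 0.05) = 3300.
Burn-in layers = 8 × (80.8 + 5.75) = 692.4 s.
Remaining layers: 3292 × (11.1 + 5.75) → 55470.2 s.
Total = 692.4 + 55470.2 = 56162.6 s = 15.60 hours.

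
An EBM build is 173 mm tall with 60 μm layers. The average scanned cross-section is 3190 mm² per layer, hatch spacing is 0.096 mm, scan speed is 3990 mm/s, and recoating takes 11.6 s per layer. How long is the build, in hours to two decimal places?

Number of layers: 173 / 0.06 → 2884 (rounded up).
Scan path per layer = 3190 / 0.096, so 33229.2 mm.
Beam time per layer = 33229.2 / 3990 = 8.3281 s.
Time per layer = 8.3281 + 11.6 = 19.9281 s.
Total: 2884 × 19.9281 s = 57472.6404 s → 15.96 hours.

15.96 hours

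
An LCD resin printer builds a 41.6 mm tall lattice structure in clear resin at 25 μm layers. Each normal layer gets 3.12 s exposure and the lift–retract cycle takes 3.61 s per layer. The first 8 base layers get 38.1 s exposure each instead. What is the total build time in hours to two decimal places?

3.19 hours

Layer count = ceil(41.6 / 0.025) = 1664.
Burn-in layers = 8 × (38.1 + 3.61), so 333.68 s.
Regular layers = 1656 × (3.12 + 3.61), so 11144.88 s.
Total = 333.68 + 11144.88 = 11478.56 s = 3.19 hours.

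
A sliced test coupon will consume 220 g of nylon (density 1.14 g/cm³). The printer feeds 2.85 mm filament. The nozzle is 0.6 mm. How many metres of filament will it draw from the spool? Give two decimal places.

30.25 m

Extruded volume: 220/1.14 = 192.9825 cm³ (192982.5 mm³).
A = π r² = π × 1.425² = 6.3794 mm².
Length = 192982.5 / 6.3794 = 30250.89 mm = 30.25 m.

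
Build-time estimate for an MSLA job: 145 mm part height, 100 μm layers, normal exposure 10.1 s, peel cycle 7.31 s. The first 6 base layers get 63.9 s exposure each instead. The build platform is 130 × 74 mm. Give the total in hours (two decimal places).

Layer count = ceil(145 / 0.1) = 1450.
Burn-in layers = 6 × (63.9 + 7.31), so 427.26 s.
Regular layers = 1444 × (10.1 + 7.31) = 25140.04 s.
Total = 427.26 + 25140.04 = 25567.3 s = 7.10 hours.

7.10 hours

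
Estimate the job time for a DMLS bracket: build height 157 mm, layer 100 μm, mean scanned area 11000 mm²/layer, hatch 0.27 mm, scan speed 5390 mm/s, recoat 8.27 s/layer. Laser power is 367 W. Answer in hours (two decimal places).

6.90 hours

Number of layers: 157 / 0.1 → 1570 (rounded up).
Per-layer scan distance = 11000 / 0.27, so 40740.7 mm.
Laser time per layer: 40740.7 / 5390 → 7.5586 s.
Time per layer = 7.5586 + 8.27 = 15.8286 s.
1570 layers × 15.8286 s/layer = 24850.902 s, i.e. 6.90 hours.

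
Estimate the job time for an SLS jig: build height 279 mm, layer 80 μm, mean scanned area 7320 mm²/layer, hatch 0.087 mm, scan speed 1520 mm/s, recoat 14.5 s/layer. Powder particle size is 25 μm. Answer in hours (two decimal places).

Number of layers: 279 / 0.08 → 3488 (rounded up).
Per-layer scan distance: 7320 / 0.087 → 84137.9 mm.
Per-layer scan time = 84137.9 / 1520 = 55.3539 s.
Layer cycle = 55.3539 + 14.5, so 69.8539 s.
3488 layers × 69.8539 s/layer = 243650.4032 s, i.e. 67.68 hours.

67.68 hours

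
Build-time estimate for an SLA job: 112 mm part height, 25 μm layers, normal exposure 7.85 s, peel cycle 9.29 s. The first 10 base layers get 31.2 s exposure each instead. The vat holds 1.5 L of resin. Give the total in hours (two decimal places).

21.39 hours

Layers = ⌈112/0.025⌉ = 4480.
Base layers = 10 × (31.2 + 9.29) = 404.9 s.
Remaining layers: 4470 × (7.85 + 9.29) → 76615.8 s.
Sum: 404.9 + 76615.8 = 77020.7 s → 21.39 hours.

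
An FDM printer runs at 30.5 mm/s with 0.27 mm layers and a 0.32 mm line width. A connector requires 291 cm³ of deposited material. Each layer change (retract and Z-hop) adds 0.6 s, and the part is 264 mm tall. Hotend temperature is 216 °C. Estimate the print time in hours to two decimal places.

Bead cross-section = 0.27 × 0.32, so 0.0864 mm².
Toolpath length = 291 cm³ / 0.0864 mm² = 291000 / 0.0864 = 3368055.6 mm.
Extrusion time = 3368055.6 / 30.5 = 110428.1 s.
Number of layers: 264 / 0.27 → 978 (rounded up).
Z-hop total: 978 × 0.6 → 586.8 s.
Total = 110428.1 + 586.8 = 111014.9 s = 30.84 hours.

30.84 hours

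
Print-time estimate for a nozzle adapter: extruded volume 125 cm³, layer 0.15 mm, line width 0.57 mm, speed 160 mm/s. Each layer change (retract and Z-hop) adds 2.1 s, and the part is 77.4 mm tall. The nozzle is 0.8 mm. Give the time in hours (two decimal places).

2.84 hours

Bead cross-section = 0.15 × 0.57 = 0.0855 mm².
Toolpath length = 125 cm³ / 0.0855 mm² = 125000 / 0.0855 = 1461988.3 mm.
Time extruding = 1461988.3 / 160, so 9137.4 s.
Number of layers: 77.4 / 0.15 → 516 (rounded up).
Layer-change overhead = 516 × 2.1, so 1083.6 s.
Altogether 9137.4 + 1083.6 = 10221 s, i.e. 2.84 hours.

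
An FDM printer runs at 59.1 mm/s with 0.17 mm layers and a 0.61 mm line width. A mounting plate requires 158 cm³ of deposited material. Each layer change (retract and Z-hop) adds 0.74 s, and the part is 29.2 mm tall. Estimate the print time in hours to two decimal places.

7.20 hours

Line area = 0.17 × 0.61 = 0.1037 mm².
Total extruded path = 158000/0.1037 = 1523625.8 mm.
Print-move time: 1523625.8 / 59.1 → 25780.5 s.
Layers = ⌈29.2/0.17⌉ = 172.
Z-hop total = 172 × 0.74, so 127.28 s.
Altogether 25780.5 + 127.28 = 25907.78 s, i.e. 7.20 hours.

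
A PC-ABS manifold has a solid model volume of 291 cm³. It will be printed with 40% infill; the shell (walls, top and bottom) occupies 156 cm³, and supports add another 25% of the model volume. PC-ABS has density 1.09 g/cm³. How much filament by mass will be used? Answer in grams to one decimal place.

Volume inside the shell: 291 − 156 → 135 cm³.
Deposited infill = 0.40 × 135, so 54 cm³.
Support = 0.25 × 291, so 72.75 cm³.
Deposited volume = 156 + 54 + 72.75, so 282.75 cm³.
Mass = 282.75 × 1.09 = 308.1975 g.

308.2 g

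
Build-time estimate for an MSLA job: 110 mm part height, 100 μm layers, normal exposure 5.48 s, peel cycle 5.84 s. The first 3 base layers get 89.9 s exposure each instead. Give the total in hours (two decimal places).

3.53 hours

Layer count = ceil(110 / 0.1) = 1100.
Bottom layers: 3 × (89.9 + 5.84) → 287.22 s.
Regular layers = 1097 × (5.48 + 5.84), so 12418.04 s.
Sum: 287.22 + 12418.04 = 12705.26 s → 3.53 hours.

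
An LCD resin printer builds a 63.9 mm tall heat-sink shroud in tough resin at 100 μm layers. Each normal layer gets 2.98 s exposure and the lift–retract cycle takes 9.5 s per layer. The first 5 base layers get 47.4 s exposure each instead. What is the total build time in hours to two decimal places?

2.28 hours

Layer count = ceil(63.9 / 0.1) = 639.
Bottom layers = 5 × (47.4 + 9.5), so 284.5 s.
Remaining layers = 634 × (2.98 + 9.5) = 7912.32 s.
Total = 284.5 + 7912.32 = 8196.82 s = 2.28 hours.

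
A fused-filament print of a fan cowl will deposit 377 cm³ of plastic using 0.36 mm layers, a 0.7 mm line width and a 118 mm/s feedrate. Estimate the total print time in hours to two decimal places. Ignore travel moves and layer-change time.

3.52 hours

Line area = 0.36 × 0.7, so 0.252 mm².
Total extruded path = 377000/0.252 = 1496031.7 mm.
Extrusion time = 1496031.7 / 118, so 12678.2 s.
That's 12678.2 s → 3.52 hours.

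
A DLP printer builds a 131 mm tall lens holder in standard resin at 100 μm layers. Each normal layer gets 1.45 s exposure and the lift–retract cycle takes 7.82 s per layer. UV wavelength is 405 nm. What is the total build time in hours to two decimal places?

3.37 hours

Layers = ⌈131/0.1⌉ = 1310.
Cycle time: 1.45 + 7.82 → 9.27 s.
Build time: 1310 × 9.27 s = 12143.7 s, i.e. 3.37 hours.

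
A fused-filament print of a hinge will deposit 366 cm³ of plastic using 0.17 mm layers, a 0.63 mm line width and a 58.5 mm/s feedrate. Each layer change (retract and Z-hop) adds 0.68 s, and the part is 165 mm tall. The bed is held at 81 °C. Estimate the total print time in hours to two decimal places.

Line area = 0.17 × 0.63, so 0.1071 mm².
Total extruded path = 366000/0.1071 = 3417366.9 mm.
Print-move time: 3417366.9 / 58.5 → 58416.5 s.
Layer count = ceil(165 / 0.17) = 971.
Layer-change overhead = 971 × 0.68, so 660.28 s.
Altogether 58416.5 + 660.28 = 59076.78 s, i.e. 16.41 hours.

16.41 hours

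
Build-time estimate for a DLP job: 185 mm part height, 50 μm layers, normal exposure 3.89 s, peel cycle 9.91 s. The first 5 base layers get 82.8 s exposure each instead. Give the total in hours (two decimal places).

Layer count = ceil(185 / 0.05) = 3700.
Base layers: 5 × (82.8 + 9.91) → 463.55 s.
Remaining layers: 3695 × (3.89 + 9.91) → 50991 s.
Total = 463.55 + 50991 = 51454.55 s = 14.29 hours.

14.29 hours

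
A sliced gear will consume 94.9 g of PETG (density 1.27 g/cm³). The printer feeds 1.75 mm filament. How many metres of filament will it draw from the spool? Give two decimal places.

31.07 m

Volume = 94.9 g / 1.27 g·cm⁻³ = 74.7244 cm³ = 74724.4 mm³.
A = π r² = π × 0.875² = 2.4053 mm².
Length = 74724.4 / 2.4053 = 31066.56 mm = 31.07 m.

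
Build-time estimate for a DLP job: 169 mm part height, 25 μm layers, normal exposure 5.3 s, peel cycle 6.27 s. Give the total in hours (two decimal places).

21.73 hours

Layer count = ceil(169 / 0.025) = 6760.
Per-layer time = 5.3 + 6.27 = 11.57 s.
Total = 6760 × 11.57 = 78213.2 s = 21.73 hours.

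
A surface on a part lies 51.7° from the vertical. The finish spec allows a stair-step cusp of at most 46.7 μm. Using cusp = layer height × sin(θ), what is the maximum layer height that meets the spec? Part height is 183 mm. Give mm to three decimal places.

0.060 mm

sin(51.7°) = 0.7848; t_max = 0.0467/0.7848 = 0.060 mm.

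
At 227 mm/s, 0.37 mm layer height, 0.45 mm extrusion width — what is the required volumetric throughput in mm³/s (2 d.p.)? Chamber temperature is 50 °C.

37.80

Extrusion cross-section = 0.37 × 0.45 = 0.1665 mm².
Volumetric flow = 227 × 0.1665 = 37.80 mm³/s.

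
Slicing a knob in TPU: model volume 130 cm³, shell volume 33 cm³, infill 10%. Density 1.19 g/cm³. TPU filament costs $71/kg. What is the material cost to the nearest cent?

$3.61

Volume inside the shell = 130 − 33 = 97 cm³.
Infill volume = 0.10 × 97 = 9.7 cm³.
Total extruded = 33 + 9.7, so 42.7 cm³.
Mass: 42.7 × 1.19 → 50.813 g.
Cost = 50.813 g / 1000 × $71/kg = $3.61.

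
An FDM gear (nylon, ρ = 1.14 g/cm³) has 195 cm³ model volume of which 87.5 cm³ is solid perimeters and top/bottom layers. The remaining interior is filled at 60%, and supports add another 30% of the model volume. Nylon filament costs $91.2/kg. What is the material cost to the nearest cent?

$21.89

Volume inside the shell = 195 − 87.5 = 107.5 cm³.
Infill deposited: 0.60 × 107.5 → 64.5 cm³.
Support: 0.30 × 195 → 58.5 cm³.
Deposited volume = 87.5 + 64.5 + 58.5 = 210.5 cm³.
Mass = 210.5 × 1.14, so 239.97 g.
Cost = 239.97 g / 1000 × $91.2/kg = $21.89.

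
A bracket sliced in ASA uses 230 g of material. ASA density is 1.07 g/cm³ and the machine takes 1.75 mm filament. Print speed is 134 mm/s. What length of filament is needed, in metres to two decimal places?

Volume = 230 g / 1.07 g·cm⁻³ = 214.9533 cm³ = 214953.3 mm³.
A = π r² = π × 0.875² = 2.4053 mm².
L = V/A = 214953.3/2.4053 = 89366.52 mm → 89.37 m.

89.37 m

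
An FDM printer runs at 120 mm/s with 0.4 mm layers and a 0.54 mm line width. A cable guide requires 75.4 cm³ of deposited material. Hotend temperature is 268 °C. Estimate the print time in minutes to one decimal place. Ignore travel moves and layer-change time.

48.5 minutes

Extrusion cross-section = 0.4 × 0.54 = 0.216 mm².
Toolpath length = 75.4 cm³ / 0.216 mm² = 75400 / 0.216 = 349074.1 mm.
Time extruding: 349074.1 / 120 → 2909 s.
Converting: 2909 s = 48.5 minutes.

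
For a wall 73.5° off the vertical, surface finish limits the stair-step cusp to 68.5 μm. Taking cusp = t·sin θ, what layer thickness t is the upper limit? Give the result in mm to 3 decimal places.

sin(73.5°) = 0.9588; t_max = 0.0685/0.9588 = 0.071 mm.

0.071 mm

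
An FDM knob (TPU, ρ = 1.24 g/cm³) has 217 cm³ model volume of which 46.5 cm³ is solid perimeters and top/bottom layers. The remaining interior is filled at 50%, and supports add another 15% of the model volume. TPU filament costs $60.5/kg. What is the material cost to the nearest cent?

Interior volume = 217 − 46.5, so 170.5 cm³.
Infill volume = 0.50 × 170.5, so 85.25 cm³.
Support = 0.15 × 217 = 32.55 cm³.
Deposited volume = 46.5 + 85.25 + 32.55, so 164.3 cm³.
Mass = 164.3 × 1.24 = 203.732 g.
Cost = 203.732 g / 1000 × $60.5/kg = $12.33.

$12.33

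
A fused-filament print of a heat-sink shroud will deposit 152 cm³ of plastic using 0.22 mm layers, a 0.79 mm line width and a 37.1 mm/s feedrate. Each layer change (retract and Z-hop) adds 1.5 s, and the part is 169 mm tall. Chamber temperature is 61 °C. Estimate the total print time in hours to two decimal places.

Extrusion cross-section: 0.22 × 0.79 → 0.1738 mm².
Path length: 152000 mm³ / 0.1738 mm² → 874568.5 mm.
Time extruding = 874568.5 / 37.1 = 23573.3 s.
Layer count = ceil(169 / 0.22) = 769.
Non-print overhead = 769 × 1.5, so 1153.5 s.
Total = 23573.3 + 1153.5 = 24726.8 s = 6.87 hours.

6.87 hours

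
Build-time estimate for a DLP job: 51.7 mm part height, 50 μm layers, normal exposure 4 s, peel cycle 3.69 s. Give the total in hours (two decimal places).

2.21 hours

Layers = ⌈51.7/0.05⌉ = 1034.
Per-layer time = 4 + 3.69, so 7.69 s.
Total = 1034 × 7.69 = 7951.46 s = 2.21 hours.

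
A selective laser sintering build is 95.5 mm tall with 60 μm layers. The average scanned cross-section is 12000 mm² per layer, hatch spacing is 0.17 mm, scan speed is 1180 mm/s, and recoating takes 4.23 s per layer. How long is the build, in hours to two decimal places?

28.32 hours

Number of layers: 95.5 / 0.06 → 1592 (rounded up).
Scan path per layer = 12000 / 0.17 = 70588.2 mm.
Scan time per layer = 70588.2 / 1180 = 59.8205 s.
Time per layer = 59.8205 + 4.23, so 64.0505 s.
Build time = 1592 × 64.0505 = 101968.396 s = 28.32 hours.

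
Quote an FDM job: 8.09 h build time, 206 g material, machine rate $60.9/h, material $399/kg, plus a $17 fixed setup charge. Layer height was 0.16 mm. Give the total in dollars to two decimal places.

$591.88

Machine-time cost = 60.9 × 8.09 = $492.681.
Feedstock cost = 399 × 206/1000, so $82.194.
Adding setup: 492.681 + 82.194 + 17 → 591.875 ≈ $591.88.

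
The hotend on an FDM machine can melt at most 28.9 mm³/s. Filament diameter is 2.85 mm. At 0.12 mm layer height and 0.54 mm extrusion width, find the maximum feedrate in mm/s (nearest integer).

A = 0.12 × 0.54, so 0.0648 mm².
Max speed = 28.9 / 0.0648 = 445.99 ≈ 446 mm/s.

446 mm/s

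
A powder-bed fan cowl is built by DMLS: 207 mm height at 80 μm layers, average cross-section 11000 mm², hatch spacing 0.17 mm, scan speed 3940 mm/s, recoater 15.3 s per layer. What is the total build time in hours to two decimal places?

22.81 hours

Layer count = ceil(207 / 0.08) = 2588.
Per-layer scan distance = 11000 / 0.17, so 64705.9 mm.
Per-layer scan time = 64705.9 / 3940 = 16.4228 s.
Layer cycle = 16.4228 + 15.3, so 31.7228 s.
2588 layers × 31.7228 s/layer = 82098.6064 s, i.e. 22.81 hours.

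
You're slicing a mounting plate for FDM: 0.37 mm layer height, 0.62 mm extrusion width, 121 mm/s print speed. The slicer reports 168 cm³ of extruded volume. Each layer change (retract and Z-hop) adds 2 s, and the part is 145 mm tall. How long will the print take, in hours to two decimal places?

1.90 hours

Bead cross-section = 0.37 × 0.62, so 0.2294 mm².
Path length: 168000 mm³ / 0.2294 mm² → 732345.2 mm.
Extrusion time = 732345.2 / 121 = 6052.4 s.
Layers = ⌈145/0.37⌉ = 392.
Non-print overhead: 392 × 2 → 784 s.
Total = 6052.4 + 784 = 6836.4 s = 1.90 hours.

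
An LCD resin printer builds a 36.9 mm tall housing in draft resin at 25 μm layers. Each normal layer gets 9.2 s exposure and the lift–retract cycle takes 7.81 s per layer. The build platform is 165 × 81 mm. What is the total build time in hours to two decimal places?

Layer count = ceil(36.9 / 0.025) = 1476.
Cycle time = 9.2 + 7.81 = 17.01 s.
Build time: 1476 × 17.01 s = 25106.76 s, i.e. 6.97 hours.

6.97 hours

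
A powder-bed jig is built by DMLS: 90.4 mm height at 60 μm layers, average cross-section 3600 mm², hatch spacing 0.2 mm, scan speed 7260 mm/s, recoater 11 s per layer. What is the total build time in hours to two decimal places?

Number of layers: 90.4 / 0.06 → 1507 (rounded up).
Per-layer scan distance = 3600 / 0.2 = 18000 mm.
Laser time per layer = 18000 / 7260, so 2.4793 s.
Layer cycle = 2.4793 + 11, so 13.4793 s.
1507 layers × 13.4793 s/layer = 20313.3051 s, i.e. 5.64 hours.

5.64 hours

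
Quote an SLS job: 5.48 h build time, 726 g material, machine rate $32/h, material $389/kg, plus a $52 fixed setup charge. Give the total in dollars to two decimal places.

Machine cost = 32 × 5.48 = $175.36.
Feedstock cost = 389 × 726/1000, so $282.414.
Adding setup: 175.36 + 282.414 + 52 → 509.774 ≈ $509.77.

$509.77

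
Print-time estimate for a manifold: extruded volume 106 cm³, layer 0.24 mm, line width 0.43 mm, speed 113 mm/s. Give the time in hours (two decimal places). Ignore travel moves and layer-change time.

2.52 hours

Line area = 0.24 × 0.43, so 0.1032 mm².
Toolpath length = 106 cm³ / 0.1032 mm² = 106000 / 0.1032 = 1027131.8 mm.
Extrusion time = 1027131.8 / 113 = 9089.7 s.
That's 9089.7 s → 2.52 hours.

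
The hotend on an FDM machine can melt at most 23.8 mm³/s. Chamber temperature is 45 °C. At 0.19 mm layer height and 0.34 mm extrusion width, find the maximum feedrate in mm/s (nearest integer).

Extrusion cross-section: 0.19 × 0.34 → 0.0646 mm².
v_max = Q/A = 23.8/0.0646 = 368.42 mm/s → 368 mm/s.

368 mm/s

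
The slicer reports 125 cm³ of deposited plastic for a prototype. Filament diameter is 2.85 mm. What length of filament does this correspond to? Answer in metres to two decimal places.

19.59 m

A = π r² = π × 1.425² = 6.3794 mm².
L = 125000 mm³ / 6.3794 mm² = 19594.32 mm, i.e. 19.59 m.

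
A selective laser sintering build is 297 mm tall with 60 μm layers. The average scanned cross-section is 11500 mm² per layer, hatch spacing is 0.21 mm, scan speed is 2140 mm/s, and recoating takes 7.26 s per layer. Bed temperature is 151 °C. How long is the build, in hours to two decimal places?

45.17 hours

Layers = ⌈297/0.06⌉ = 4950.
Scan path per layer: 11500 / 0.21 → 54761.9 mm.
Per-layer scan time = 54761.9 / 2140, so 25.5897 s.
Per-layer time = 25.5897 + 7.26 = 32.8497 s.
4950 layers × 32.8497 s/layer = 162606.015 s, i.e. 45.17 hours.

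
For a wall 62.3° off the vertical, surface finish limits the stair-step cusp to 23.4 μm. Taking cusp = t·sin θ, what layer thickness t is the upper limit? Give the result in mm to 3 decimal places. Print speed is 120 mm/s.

0.026 mm

Layer height = cusp / sin(62.3°) = 0.0234 / 0.8854 = 0.026 mm.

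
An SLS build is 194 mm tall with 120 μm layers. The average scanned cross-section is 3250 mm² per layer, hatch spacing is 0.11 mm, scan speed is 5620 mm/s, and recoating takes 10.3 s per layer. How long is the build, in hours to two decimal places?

6.99 hours

Layers = ⌈194/0.12⌉ = 1617.
Scan path per layer: 3250 / 0.11 → 29545.5 mm.
Per-layer scan time: 29545.5 / 5620 → 5.2572 s.
Time per layer = 5.2572 + 10.3, so 15.5572 s.
Build time = 1617 × 15.5572 = 25155.9924 s = 6.99 hours.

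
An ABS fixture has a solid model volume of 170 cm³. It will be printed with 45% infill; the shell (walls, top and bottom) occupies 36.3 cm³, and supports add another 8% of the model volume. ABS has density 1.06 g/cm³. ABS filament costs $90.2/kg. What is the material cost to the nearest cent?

$10.52

Interior volume = 170 − 36.3 = 133.7 cm³.
Infill deposited = 0.45 × 133.7, so 60.165 cm³.
Support: 0.08 × 170 → 13.6 cm³.
Total printed volume: 36.3 + 60.165 + 13.6 → 110.065 cm³.
Mass = 110.065 × 1.06, so 116.6689 g.
At $90.2/kg: 116.6689/1000 × 90.2 = $10.52.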